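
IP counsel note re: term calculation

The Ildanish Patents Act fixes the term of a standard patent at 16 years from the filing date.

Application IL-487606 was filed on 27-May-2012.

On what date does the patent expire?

Filing date + 16 years → 27 May 2028.

May 27, 2028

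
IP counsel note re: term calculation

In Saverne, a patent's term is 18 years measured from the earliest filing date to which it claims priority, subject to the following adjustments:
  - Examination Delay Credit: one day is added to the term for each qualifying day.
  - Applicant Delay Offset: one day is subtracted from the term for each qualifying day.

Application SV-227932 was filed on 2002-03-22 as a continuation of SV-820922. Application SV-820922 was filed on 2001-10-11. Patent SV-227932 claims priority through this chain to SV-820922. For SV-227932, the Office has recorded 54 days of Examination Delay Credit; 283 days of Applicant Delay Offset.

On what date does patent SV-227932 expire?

Earliest priority filing: 11 October 2001.
Base term: 11 October 2001 + 18 years → 11 October 2019.
Examination Delay Credit: +54 days → 4 December 2019.
Applicant Delay Offset: −283 days → 24 February 2019.

2019-02-24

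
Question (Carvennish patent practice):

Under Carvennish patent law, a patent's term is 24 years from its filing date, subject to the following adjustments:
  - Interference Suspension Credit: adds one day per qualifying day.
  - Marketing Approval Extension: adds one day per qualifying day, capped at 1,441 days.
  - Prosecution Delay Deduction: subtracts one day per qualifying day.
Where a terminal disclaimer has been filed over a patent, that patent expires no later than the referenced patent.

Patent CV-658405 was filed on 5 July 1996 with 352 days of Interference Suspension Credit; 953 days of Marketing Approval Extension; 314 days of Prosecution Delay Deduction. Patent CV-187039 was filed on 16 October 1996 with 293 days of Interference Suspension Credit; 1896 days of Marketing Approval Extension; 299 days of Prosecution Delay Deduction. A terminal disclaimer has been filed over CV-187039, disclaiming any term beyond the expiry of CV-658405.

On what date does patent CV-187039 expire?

March 23, 2023

Natural term of CV-187039:
  Base: filing + 24 years → 16 October 2020.
  Interference Suspension Credit: +293 days → 5 August 2021.
  Marketing Approval Extension: 1896 days claimed exceeds the 1441-day cap, so +1441 days → 16 July 2025.
  Prosecution Delay Deduction: −299 days → 20 September 2024.
Expiry of referenced patent CV-658405:
  Base: filing + 24 years → 5 July 2020.
  Interference Suspension Credit: +352 days → 22 June 2021.
  Marketing Approval Extension: 953 days (within the 1441-day cap) → +953 days → 31 January 2024.
  Prosecution Delay Deduction: −314 days → 23 March 2023.
Terminal disclaimer: CV-187039 expires on the earlier of 20 September 2024 and 23 March 2023.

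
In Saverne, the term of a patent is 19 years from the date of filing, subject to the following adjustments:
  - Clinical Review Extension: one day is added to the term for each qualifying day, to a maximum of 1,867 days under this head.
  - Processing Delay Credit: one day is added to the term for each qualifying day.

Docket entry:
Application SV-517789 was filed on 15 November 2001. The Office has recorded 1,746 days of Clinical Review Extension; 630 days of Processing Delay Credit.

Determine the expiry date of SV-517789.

2027-05-19

Base term: filing date + 19 years → 15 November 2020.
Clinical Review Extension: 1746 days (within the 1867-day cap) → +1746 days → 27 August 2025.
Processing Delay Credit: +630 days → 19 May 2027.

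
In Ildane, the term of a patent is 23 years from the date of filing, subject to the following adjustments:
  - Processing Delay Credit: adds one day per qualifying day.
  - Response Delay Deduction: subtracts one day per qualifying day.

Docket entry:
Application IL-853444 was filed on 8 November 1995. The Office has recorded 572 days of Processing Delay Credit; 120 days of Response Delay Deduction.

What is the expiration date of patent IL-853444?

Base term: filing date + 23 years → 8 November 2018.
Processing Delay Credit: +572 days → 2 June 2020.
Response Delay Deduction: −120 days → 3 February 2020.

2020-02-03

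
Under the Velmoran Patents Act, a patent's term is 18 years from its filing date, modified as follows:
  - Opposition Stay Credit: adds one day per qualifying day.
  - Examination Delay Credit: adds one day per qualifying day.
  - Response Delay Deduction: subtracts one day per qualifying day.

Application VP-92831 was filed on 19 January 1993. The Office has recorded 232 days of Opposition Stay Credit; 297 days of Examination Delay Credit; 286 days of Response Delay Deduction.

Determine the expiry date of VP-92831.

Base term: filing date + 18 years → 19 January 2011.
Opposition Stay Credit: +232 days → 8 September 2011.
Examination Delay Credit: +297 days → 1 July 2012.
Response Delay Deduction: −286 days → 19 September 2011.

2011-09-19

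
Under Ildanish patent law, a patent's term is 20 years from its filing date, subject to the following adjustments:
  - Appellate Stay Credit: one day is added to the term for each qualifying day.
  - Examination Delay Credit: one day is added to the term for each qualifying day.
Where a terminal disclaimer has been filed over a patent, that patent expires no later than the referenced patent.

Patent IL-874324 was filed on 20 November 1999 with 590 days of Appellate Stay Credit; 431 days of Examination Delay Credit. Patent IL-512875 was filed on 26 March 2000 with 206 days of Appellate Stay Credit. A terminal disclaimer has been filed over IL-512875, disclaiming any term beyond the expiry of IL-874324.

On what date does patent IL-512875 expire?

Natural term of IL-512875:
  Base: filing + 20 years → 26 March 2020.
  Appellate Stay Credit: +206 days → 18 October 2020.
Expiry of referenced patent IL-874324:
  Base: filing + 20 years → 20 November 2019.
  Appellate Stay Credit: +590 days → 2 July 2021.
  Examination Delay Credit: +431 days → 6 September 2022.
Terminal disclaimer: IL-512875 expires on the earlier of 18 October 2020 and 6 September 2022.

October 18, 2020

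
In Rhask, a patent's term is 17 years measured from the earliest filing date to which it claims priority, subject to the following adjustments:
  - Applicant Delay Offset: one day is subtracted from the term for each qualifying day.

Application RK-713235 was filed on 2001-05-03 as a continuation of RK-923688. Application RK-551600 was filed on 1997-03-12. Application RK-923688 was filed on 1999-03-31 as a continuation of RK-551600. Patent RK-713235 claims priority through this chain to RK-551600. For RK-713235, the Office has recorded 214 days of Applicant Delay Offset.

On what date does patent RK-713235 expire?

Earliest priority filing: 12 March 1997.
Base term: 12 March 1997 + 17 years → 12 March 2014.
Applicant Delay Offset: −214 days → 10 August 2013.

2013-08-10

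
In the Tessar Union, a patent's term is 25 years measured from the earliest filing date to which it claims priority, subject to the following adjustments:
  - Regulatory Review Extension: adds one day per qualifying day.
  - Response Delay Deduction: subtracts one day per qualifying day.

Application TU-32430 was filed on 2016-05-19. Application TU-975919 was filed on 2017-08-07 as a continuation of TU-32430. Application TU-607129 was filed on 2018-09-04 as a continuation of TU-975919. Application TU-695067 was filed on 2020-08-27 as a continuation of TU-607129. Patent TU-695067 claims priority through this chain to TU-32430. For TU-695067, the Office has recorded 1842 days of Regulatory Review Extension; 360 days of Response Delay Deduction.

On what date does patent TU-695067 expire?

2045-06-09

Earliest priority filing: 19 May 2016.
Base term: 19 May 2016 + 25 years → 19 May 2041.
Regulatory Review Extension: +1842 days → 4 June 2046.
Response Delay Deduction: −360 days → 9 June 2045.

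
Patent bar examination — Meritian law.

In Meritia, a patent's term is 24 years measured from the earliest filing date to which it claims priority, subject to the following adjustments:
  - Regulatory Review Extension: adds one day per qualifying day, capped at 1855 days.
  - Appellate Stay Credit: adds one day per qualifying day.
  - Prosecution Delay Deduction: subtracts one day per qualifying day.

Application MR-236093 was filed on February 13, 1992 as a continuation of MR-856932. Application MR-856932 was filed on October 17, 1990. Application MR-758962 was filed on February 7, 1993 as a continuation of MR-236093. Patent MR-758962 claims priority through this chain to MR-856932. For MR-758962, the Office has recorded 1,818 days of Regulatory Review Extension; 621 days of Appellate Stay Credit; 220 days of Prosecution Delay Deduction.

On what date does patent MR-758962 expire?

November 13, 2020

Earliest priority filing: 17 October 1990.
Base term: 17 October 1990 + 24 years → 17 October 2014.
Regulatory Review Extension: 1818 days (within the 1855-day cap) → +1818 days → 9 October 2019.
Appellate Stay Credit: +621 days → 21 June 2021.
Prosecution Delay Deduction: −220 days → 13 November 2020.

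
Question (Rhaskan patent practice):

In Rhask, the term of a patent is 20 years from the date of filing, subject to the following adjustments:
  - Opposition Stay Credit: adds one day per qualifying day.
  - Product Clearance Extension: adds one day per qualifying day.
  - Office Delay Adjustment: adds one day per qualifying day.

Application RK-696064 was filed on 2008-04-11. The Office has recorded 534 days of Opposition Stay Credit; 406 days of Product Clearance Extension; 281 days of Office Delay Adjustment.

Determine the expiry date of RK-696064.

Base term: filing date + 20 years → 11 April 2028.
Opposition Stay Credit: +534 days → 27 September 2029.
Product Clearance Extension: +406 days → 7 November 2030.
Office Delay Adjustment: +281 days → 15 August 2031.

2031-08-15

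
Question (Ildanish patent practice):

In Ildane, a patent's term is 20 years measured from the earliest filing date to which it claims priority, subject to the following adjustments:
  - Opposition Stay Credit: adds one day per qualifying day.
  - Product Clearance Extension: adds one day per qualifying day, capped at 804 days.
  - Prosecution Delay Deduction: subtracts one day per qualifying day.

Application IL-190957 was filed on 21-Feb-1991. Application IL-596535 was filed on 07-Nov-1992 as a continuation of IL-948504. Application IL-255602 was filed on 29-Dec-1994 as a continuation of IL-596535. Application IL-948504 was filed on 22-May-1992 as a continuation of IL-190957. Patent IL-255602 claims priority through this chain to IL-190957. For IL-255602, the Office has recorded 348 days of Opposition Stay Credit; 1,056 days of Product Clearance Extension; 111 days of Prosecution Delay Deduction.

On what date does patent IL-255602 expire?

Earliest priority filing: 21 February 1991.
Base term: 21 February 1991 + 20 years → 21 February 2011.
Opposition Stay Credit: +348 days → 4 February 2012.
Product Clearance Extension: 1056 days claimed exceeds the 804-day cap, so +804 days → 18 April 2014.
Prosecution Delay Deduction: −111 days → 28 December 2013.

2013-12-28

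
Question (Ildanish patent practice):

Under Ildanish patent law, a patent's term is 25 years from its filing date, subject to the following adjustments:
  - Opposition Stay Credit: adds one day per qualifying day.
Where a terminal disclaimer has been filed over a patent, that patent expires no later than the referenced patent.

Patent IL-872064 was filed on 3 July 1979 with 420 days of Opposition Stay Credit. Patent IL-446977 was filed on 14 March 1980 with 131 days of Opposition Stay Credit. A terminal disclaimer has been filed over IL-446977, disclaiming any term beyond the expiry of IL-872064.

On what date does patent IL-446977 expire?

July 23, 2005

Natural term of IL-446977:
  Base: filing + 25 years → 14 March 2005.
  Opposition Stay Credit: +131 days → 23 July 2005.
Expiry of referenced patent IL-872064:
  Base: filing + 25 years → 3 July 2004.
  Opposition Stay Credit: +420 days → 27 August 2005.
Terminal disclaimer: IL-446977 expires on the earlier of 23 July 2005 and 27 August 2005.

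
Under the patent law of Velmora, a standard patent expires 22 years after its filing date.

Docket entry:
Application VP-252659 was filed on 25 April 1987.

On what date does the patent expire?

Filing date + 22 years → 25 April 2009.

April 25, 2009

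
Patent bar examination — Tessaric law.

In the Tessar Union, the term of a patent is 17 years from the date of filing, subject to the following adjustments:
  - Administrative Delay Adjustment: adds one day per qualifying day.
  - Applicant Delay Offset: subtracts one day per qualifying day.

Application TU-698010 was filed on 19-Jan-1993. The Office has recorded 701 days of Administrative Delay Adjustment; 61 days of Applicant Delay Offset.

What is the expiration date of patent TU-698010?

October 21, 2011

Base term: filing date + 17 years → 19 January 2010.
Administrative Delay Adjustment: +701 days → 21 December 2011.
Applicant Delay Offset: −61 days → 21 October 2011.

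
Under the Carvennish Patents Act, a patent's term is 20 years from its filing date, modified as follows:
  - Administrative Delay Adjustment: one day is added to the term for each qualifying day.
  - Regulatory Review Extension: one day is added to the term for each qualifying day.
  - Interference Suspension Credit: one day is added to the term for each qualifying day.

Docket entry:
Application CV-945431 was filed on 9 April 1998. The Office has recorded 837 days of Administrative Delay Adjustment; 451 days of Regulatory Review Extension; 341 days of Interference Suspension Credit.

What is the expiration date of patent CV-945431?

Base term: filing date + 20 years → 9 April 2018.
Administrative Delay Adjustment: +837 days → 24 July 2020.
Regulatory Review Extension: +451 days → 18 October 2021.
Interference Suspension Credit: +341 days → 24 September 2022.

2022-09-24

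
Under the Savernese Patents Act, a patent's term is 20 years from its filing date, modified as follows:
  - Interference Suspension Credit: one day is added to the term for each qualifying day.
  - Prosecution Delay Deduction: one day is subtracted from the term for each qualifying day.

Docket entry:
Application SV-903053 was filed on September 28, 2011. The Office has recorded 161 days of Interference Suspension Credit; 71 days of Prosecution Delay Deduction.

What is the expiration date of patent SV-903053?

Base term: filing date + 20 years → 28 September 2031.
Interference Suspension Credit: +161 days → 7 March 2032.
Prosecution Delay Deduction: −71 days → 27 December 2031.

2031-12-27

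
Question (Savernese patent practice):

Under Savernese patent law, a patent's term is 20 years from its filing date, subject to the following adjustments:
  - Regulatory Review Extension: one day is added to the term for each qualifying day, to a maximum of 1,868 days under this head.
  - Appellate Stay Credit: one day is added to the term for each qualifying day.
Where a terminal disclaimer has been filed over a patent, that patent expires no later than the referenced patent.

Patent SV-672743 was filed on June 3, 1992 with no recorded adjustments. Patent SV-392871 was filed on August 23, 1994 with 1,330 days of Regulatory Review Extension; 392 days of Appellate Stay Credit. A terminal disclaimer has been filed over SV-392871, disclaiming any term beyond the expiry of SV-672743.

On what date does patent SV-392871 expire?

June 3, 2012

Natural term of SV-392871:
  Base: filing + 20 years → 23 August 2014.
  Regulatory Review Extension: 1330 days (within the 1868-day cap) → +1330 days → 14 April 2018.
  Appellate Stay Credit: +392 days → 11 May 2019.
Expiry of referenced patent SV-672743:
  Base: filing + 20 years → 3 June 2012.
Terminal disclaimer: SV-392871 expires on the earlier of 11 May 2019 and 3 June 2012.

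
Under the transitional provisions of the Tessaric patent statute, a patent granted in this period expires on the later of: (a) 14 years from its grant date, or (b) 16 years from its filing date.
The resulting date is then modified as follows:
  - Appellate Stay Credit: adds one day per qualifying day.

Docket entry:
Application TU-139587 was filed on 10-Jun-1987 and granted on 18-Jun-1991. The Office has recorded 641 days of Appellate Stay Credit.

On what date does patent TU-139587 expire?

March 21, 2007

(a) grant + 14 years → 18 June 2005.
(b) filing + 16 years → 10 June 2003.
Later of the two: 18 June 2005.
Appellate Stay Credit: +641 days → 21 March 2007.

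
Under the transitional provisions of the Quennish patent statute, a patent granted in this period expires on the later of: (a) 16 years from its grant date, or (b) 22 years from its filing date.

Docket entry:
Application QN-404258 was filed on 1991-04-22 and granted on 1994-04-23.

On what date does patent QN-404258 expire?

(a) grant + 16 years → 23 April 2010.
(b) filing + 22 years → 22 April 2013.
Later of the two: 22 April 2013.

2013-04-22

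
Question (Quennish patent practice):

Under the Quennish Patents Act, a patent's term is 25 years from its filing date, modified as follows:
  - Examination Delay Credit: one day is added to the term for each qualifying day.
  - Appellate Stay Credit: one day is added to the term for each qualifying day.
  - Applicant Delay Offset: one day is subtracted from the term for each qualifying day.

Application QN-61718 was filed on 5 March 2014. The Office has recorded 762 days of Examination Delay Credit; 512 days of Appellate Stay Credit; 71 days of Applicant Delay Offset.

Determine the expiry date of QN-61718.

June 20, 2042

Base term: filing date + 25 years → 5 March 2039.
Examination Delay Credit: +762 days → 5 April 2041.
Appellate Stay Credit: +512 days → 30 August 2042.
Applicant Delay Offset: −71 days → 20 June 2042.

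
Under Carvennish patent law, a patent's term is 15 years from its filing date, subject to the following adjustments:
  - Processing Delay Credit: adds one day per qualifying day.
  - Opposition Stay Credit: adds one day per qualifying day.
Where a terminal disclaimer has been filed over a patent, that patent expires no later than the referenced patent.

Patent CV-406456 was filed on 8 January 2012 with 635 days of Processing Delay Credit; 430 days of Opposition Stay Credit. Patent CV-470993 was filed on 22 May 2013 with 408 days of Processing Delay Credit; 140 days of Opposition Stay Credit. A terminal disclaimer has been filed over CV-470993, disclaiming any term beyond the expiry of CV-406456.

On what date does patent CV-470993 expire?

Natural term of CV-470993:
  Base: filing + 15 years → 22 May 2028.
  Processing Delay Credit: +408 days → 4 July 2029.
  Opposition Stay Credit: +140 days → 21 November 2029.
Expiry of referenced patent CV-406456:
  Base: filing + 15 years → 8 January 2027.
  Processing Delay Credit: +635 days → 4 October 2028.
  Opposition Stay Credit: +430 days → 8 December 2029.
Terminal disclaimer: CV-470993 expires on the earlier of 21 November 2029 and 8 December 2029.

November 21, 2029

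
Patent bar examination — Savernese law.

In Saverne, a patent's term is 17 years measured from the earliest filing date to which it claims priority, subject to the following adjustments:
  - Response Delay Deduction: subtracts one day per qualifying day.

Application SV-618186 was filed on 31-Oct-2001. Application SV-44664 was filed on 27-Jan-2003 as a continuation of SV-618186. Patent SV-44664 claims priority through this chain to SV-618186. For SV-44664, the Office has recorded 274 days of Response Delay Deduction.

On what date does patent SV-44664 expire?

2018-01-30

Earliest priority filing: 31 October 2001.
Base term: 31 October 2001 + 17 years → 31 October 2018.
Response Delay Deduction: −274 days → 30 January 2018.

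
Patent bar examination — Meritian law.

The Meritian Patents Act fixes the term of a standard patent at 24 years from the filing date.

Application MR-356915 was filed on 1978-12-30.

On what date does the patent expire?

Filing date + 24 years → 30 December 2002.

2002-12-30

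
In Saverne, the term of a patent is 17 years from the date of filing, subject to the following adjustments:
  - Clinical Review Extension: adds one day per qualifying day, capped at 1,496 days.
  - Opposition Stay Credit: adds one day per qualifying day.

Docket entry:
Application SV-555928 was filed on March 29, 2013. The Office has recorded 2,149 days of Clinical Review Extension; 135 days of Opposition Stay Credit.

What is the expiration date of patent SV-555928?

Base term: filing date + 17 years → 29 March 2030.
Clinical Review Extension: 2149 days claimed exceeds the 1496-day cap, so +1496 days → 3 May 2034.
Opposition Stay Credit: +135 days → 15 September 2034.

September 15, 2034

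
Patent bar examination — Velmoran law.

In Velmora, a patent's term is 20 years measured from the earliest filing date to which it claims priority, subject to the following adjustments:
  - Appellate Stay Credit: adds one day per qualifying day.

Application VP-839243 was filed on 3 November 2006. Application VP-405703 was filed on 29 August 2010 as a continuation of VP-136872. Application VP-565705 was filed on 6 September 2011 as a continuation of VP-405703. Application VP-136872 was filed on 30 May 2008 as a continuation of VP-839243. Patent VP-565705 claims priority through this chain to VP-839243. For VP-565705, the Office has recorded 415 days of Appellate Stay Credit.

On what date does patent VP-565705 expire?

Earliest priority filing: 3 November 2006.
Base term: 3 November 2006 + 20 years → 3 November 2026.
Appellate Stay Credit: +415 days → 23 December 2027.

2027-12-23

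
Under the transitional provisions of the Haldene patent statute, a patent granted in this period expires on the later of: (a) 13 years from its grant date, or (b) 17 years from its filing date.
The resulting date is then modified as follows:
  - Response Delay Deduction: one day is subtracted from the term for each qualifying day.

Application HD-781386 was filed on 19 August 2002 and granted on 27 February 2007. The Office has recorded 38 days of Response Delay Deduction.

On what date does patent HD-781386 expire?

2020-01-20

(a) grant + 13 years → 27 February 2020.
(b) filing + 17 years → 19 August 2019.
Later of the two: 27 February 2020.
Response Delay Deduction: −38 days → 20 January 2020.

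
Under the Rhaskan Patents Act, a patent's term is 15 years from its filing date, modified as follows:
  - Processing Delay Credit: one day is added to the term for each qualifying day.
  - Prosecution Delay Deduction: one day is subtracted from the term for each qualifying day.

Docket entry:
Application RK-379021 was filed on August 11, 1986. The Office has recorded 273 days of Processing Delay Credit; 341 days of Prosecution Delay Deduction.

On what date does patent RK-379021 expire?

June 4, 2001

Base term: filing date + 15 years → 11 August 2001.
Processing Delay Credit: +273 days → 11 May 2002.
Prosecution Delay Deduction: −341 days → 4 June 2001.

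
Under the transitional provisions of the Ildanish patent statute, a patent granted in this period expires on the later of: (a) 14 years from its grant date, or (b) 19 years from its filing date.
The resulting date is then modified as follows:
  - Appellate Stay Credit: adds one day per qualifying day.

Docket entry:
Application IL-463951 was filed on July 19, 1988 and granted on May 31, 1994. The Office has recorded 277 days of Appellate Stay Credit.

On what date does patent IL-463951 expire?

March 4, 2009

(a) grant + 14 years → 31 May 2008.
(b) filing + 19 years → 19 July 2007.
Later of the two: 31 May 2008.
Appellate Stay Credit: +277 days → 4 March 2009.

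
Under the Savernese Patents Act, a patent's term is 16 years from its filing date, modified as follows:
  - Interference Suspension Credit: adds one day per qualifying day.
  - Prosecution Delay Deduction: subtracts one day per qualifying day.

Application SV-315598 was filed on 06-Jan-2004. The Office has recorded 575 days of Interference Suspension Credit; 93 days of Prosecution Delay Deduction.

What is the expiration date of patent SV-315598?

Base term: filing date + 16 years → 6 January 2020.
Interference Suspension Credit: +575 days → 3 August 2021.
Prosecution Delay Deduction: −93 days → 2 May 2021.

May 2, 2021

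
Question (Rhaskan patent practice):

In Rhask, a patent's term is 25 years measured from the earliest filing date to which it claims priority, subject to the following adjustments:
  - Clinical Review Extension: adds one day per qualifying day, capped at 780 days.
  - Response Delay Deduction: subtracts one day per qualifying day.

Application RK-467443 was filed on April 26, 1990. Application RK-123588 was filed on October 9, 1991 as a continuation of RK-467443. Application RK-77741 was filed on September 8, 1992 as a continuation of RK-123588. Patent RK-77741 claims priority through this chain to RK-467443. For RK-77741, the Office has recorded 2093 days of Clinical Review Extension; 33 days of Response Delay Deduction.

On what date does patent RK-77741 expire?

May 12, 2017

Earliest priority filing: 26 April 1990.
Base term: 26 April 1990 + 25 years → 26 April 2015.
Clinical Review Extension: 2093 days claimed exceeds the 780-day cap, so +780 days → 14 June 2017.
Response Delay Deduction: −33 days → 12 May 2017.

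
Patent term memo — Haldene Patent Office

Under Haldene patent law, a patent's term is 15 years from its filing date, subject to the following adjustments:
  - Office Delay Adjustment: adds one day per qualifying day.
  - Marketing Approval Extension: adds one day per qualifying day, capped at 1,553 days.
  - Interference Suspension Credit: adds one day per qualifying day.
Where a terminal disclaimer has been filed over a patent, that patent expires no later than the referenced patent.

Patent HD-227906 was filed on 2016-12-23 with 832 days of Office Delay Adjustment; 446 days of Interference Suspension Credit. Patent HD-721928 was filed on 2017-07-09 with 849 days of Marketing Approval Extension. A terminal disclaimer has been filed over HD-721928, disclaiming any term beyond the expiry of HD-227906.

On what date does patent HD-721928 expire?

2034-11-05

Natural term of HD-721928:
  Base: filing + 15 years → 9 July 2032.
  Marketing Approval Extension: 849 days (within the 1553-day cap) → +849 days → 5 November 2034.
Expiry of referenced patent HD-227906:
  Base: filing + 15 years → 23 December 2031.
  Office Delay Adjustment: +832 days → 3 April 2034.
  Interference Suspension Credit: +446 days → 23 June 2035.
Terminal disclaimer: HD-721928 expires on the earlier of 5 November 2034 and 23 June 2035.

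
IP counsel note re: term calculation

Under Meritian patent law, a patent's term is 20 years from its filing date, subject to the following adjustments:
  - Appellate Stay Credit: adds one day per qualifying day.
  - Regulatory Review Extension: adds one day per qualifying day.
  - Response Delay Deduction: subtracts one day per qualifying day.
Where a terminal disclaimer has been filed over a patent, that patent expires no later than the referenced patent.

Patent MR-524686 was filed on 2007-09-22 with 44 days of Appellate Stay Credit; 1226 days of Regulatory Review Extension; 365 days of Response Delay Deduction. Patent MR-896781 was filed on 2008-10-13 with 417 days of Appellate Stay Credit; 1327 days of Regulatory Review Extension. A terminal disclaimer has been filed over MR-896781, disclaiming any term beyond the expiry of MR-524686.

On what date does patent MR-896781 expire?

Natural term of MR-896781:
  Base: filing + 20 years → 13 October 2028.
  Appellate Stay Credit: +417 days → 4 December 2029.
  Regulatory Review Extension: +1327 days → 23 July 2033.
Expiry of referenced patent MR-524686:
  Base: filing + 20 years → 22 September 2027.
  Appellate Stay Credit: +44 days → 5 November 2027.
  Regulatory Review Extension: +1226 days → 15 March 2031.
  Response Delay Deduction: −365 days → 15 March 2030.
Terminal disclaimer: MR-896781 expires on the earlier of 23 July 2033 and 15 March 2030.

March 15, 2030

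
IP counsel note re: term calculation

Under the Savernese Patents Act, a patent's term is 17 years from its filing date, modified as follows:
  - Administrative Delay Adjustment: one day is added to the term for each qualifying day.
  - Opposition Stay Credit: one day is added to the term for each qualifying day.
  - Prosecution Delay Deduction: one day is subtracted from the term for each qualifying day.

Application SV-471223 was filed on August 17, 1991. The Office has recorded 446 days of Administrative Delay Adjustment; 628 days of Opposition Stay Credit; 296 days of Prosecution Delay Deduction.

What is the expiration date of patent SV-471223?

Base term: filing date + 17 years → 17 August 2008.
Administrative Delay Adjustment: +446 days → 6 November 2009.
Opposition Stay Credit: +628 days → 27 July 2011.
Prosecution Delay Deduction: −296 days → 4 October 2010.

October 4, 2010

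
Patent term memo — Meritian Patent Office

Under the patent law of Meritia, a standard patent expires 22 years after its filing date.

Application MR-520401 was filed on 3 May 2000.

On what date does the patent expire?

May 3, 2022

Filing date + 22 years → 3 May 2022.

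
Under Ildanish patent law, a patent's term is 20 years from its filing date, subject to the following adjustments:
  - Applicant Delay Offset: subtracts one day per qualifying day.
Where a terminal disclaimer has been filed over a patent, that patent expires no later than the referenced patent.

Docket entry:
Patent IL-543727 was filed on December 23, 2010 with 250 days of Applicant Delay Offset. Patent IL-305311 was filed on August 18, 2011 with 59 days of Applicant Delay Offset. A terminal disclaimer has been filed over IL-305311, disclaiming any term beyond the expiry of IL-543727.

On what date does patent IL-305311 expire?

2030-04-17

Natural term of IL-305311:
  Base: filing + 20 years → 18 August 2031.
  Applicant Delay Offset: −59 days → 20 June 2031.
Expiry of referenced patent IL-543727:
  Base: filing + 20 years → 23 December 2030.
  Applicant Delay Offset: −250 days → 17 April 2030.
Terminal disclaimer: IL-305311 expires on the earlier of 20 June 2031 and 17 April 2030.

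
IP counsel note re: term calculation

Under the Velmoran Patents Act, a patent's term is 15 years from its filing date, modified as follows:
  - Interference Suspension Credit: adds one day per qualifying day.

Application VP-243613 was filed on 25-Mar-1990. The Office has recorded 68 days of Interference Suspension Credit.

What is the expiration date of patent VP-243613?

Base term: filing date + 15 years → 25 March 2005.
Interference Suspension Credit: +68 days → 1 June 2005.

June 1, 2005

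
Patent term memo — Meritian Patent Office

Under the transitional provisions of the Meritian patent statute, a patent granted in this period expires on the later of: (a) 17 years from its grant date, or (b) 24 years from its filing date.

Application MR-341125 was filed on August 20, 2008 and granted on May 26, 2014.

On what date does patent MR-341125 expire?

August 20, 2032

(a) grant + 17 years → 26 May 2031.
(b) filing + 24 years → 20 August 2032.
Later of the two: 20 August 2032.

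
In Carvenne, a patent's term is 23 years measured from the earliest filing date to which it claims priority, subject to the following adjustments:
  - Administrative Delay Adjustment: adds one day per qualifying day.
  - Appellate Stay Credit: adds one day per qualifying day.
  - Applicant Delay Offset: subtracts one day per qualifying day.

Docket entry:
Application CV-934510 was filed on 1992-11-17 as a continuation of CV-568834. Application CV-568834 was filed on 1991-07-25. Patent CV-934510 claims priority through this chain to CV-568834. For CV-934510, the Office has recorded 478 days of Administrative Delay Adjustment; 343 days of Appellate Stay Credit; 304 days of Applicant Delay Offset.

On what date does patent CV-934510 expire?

December 24, 2015

Earliest priority filing: 25 July 1991.
Base term: 25 July 1991 + 23 years → 25 July 2014.
Administrative Delay Adjustment: +478 days → 15 November 2015.
Appellate Stay Credit: +343 days → 23 October 2016.
Applicant Delay Offset: −304 days → 24 December 2015.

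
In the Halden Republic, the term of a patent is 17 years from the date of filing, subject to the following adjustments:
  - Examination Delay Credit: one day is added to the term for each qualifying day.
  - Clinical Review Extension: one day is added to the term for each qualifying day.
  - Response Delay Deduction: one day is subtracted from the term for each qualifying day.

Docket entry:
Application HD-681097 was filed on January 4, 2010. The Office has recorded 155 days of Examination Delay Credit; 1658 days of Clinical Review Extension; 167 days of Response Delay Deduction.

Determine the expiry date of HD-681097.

Base term: filing date + 17 years → 4 January 2027.
Examination Delay Credit: +155 days → 8 June 2027.
Clinical Review Extension: +1658 days → 22 December 2031.
Response Delay Deduction: −167 days → 8 July 2031.

July 8, 2031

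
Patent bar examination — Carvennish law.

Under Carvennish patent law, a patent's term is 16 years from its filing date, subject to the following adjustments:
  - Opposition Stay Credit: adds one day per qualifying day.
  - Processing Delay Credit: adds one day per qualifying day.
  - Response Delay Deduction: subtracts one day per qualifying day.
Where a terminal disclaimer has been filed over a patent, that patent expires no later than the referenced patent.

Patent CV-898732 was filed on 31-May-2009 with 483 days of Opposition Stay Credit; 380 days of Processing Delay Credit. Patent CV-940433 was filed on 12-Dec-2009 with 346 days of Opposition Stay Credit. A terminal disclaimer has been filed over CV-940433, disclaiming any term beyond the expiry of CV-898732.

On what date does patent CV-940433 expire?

2026-11-23

Natural term of CV-940433:
  Base: filing + 16 years → 12 December 2025.
  Opposition Stay Credit: +346 days → 23 November 2026.
Expiry of referenced patent CV-898732:
  Base: filing + 16 years → 31 May 2025.
  Opposition Stay Credit: +483 days → 26 September 2026.
  Processing Delay Credit: +380 days → 11 October 2027.
Terminal disclaimer: CV-940433 expires on the earlier of 23 November 2026 and 11 October 2027.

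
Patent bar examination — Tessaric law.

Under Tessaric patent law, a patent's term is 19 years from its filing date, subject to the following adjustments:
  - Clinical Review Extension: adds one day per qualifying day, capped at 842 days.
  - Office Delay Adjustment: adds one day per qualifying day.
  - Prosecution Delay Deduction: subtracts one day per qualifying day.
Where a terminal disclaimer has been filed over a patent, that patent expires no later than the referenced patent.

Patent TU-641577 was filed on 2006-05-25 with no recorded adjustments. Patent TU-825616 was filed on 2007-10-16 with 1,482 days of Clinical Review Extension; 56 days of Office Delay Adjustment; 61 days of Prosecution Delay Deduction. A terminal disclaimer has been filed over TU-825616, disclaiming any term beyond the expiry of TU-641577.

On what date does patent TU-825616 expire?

Natural term of TU-825616:
  Base: filing + 19 years → 16 October 2026.
  Clinical Review Extension: 1482 days claimed exceeds the 842-day cap, so +842 days → 4 February 2029.
  Office Delay Adjustment: +56 days → 1 April 2029.
  Prosecution Delay Deduction: −61 days → 30 January 2029.
Expiry of referenced patent TU-641577:
  Base: filing + 19 years → 25 May 2025.
Terminal disclaimer: TU-825616 expires on the earlier of 30 January 2029 and 25 May 2025.

2025-05-25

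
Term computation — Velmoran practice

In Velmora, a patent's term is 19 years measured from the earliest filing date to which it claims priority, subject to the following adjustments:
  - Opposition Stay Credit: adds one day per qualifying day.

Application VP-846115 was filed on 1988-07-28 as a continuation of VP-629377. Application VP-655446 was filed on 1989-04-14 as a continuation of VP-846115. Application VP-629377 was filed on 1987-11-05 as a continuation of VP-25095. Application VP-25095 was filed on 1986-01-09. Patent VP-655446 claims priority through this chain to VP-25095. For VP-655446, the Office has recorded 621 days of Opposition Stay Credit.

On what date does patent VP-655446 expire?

Earliest priority filing: 9 January 1986.
Base term: 9 January 1986 + 19 years → 9 January 2005.
Opposition Stay Credit: +621 days → 22 September 2006.

September 22, 2006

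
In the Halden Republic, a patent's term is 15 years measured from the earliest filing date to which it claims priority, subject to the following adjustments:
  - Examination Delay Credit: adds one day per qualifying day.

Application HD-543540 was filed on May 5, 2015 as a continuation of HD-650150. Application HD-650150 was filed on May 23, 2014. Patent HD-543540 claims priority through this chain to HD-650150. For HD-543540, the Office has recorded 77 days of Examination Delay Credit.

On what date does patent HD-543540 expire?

Earliest priority filing: 23 May 2014.
Base term: 23 May 2014 + 15 years → 23 May 2029.
Examination Delay Credit: +77 days → 8 August 2029.

August 8, 2029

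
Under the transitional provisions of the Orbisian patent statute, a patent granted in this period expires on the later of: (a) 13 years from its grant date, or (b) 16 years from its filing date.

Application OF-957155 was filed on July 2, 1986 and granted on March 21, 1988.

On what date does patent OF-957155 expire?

July 2, 2002

(a) grant + 13 years → 21 March 2001.
(b) filing + 16 years → 2 July 2002.
Later of the two: 2 July 2002.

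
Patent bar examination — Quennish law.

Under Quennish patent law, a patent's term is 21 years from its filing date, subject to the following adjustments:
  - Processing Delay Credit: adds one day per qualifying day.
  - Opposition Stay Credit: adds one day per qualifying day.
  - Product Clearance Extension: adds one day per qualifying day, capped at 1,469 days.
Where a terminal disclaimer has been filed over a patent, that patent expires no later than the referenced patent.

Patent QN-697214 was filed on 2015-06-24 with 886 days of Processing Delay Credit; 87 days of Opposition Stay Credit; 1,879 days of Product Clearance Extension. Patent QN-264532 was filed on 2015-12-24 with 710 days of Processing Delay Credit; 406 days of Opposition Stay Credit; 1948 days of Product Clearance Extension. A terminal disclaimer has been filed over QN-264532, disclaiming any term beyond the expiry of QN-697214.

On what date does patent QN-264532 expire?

Natural term of QN-264532:
  Base: filing + 21 years → 24 December 2036.
  Processing Delay Credit: +710 days → 4 December 2038.
  Opposition Stay Credit: +406 days → 14 January 2040.
  Product Clearance Extension: 1948 days claimed exceeds the 1469-day cap, so +1469 days → 22 January 2044.
Expiry of referenced patent QN-697214:
  Base: filing + 21 years → 24 June 2036.
  Processing Delay Credit: +886 days → 27 November 2038.
  Opposition Stay Credit: +87 days → 22 February 2039.
  Product Clearance Extension: 1879 days claimed exceeds the 1469-day cap, so +1469 days → 2 March 2043.
Terminal disclaimer: QN-264532 expires on the earlier of 22 January 2044 and 2 March 2043.

March 2, 2043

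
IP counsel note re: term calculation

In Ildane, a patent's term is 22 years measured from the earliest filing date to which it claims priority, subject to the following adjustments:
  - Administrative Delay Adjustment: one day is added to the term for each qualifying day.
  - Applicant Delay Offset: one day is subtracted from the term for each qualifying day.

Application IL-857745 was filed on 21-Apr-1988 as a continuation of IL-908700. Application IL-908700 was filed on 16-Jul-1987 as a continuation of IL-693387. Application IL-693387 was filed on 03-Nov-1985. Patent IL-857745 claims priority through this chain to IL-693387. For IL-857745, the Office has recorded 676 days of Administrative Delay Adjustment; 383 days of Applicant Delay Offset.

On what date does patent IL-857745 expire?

Earliest priority filing: 3 November 1985.
Base term: 3 November 1985 + 22 years → 3 November 2007.
Administrative Delay Adjustment: +676 days → 9 September 2009.
Applicant Delay Offset: −383 days → 22 August 2008.

2008-08-22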